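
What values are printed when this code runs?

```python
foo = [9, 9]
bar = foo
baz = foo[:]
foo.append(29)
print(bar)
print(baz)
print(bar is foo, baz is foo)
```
[9, 9, 29]
[9, 9]
True False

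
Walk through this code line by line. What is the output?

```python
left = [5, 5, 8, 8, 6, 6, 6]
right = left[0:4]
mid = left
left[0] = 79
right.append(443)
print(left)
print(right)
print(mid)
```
[79, 5, 8, 8, 6, 6, 6]
[5, 5, 8, 8, 443]
[79, 5, 8, 8, 6, 6, 6]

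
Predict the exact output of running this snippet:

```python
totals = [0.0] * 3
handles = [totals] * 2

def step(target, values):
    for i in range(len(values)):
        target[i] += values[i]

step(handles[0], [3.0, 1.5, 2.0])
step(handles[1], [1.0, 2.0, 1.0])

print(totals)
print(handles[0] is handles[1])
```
[4.0, 3.5, 3.0]
True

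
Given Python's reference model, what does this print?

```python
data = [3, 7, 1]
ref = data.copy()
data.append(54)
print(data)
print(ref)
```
[3, 7, 1, 54]
[3, 7, 1]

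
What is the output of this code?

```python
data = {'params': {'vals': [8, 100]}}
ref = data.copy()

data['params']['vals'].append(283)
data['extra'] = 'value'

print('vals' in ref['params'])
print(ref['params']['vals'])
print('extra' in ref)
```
True
[8, 100, 283]
False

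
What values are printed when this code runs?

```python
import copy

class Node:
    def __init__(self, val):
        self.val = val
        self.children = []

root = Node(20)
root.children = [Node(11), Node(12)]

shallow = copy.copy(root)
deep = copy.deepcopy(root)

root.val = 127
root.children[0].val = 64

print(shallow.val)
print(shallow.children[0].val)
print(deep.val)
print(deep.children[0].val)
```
20
64
20
11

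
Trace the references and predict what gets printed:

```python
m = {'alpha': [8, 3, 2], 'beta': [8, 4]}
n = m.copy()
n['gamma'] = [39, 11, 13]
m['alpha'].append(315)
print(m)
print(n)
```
{'alpha': [8, 3, 2, 315], 'beta': [8, 4]}
{'alpha': [8, 3, 2, 315], 'beta': [8, 4], 'gamma': [39, 11, 13]}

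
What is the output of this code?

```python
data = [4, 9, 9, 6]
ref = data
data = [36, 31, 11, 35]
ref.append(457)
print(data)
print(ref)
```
[36, 31, 11, 35]
[4, 9, 9, 6, 457]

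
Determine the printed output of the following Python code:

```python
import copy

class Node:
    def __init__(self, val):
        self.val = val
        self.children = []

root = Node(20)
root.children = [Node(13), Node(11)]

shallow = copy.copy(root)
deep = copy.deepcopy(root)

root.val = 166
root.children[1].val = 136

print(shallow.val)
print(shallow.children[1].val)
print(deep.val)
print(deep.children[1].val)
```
20
136
20
11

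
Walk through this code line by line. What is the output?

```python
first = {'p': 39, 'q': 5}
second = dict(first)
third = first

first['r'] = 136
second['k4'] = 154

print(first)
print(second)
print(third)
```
{'p': 39, 'q': 5, 'r': 136}
{'p': 39, 'q': 5, 'k4': 154}
{'p': 39, 'q': 5, 'r': 136}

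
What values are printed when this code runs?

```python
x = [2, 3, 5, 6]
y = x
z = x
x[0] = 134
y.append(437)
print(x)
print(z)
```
[134, 3, 5, 6, 437]
[134, 3, 5, 6, 437]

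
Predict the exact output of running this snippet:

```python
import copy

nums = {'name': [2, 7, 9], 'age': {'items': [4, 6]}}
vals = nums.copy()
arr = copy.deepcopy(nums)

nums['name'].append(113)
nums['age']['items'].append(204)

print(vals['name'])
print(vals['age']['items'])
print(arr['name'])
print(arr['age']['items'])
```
[2, 7, 9, 113]
[4, 6, 204]
[2, 7, 9]
[4, 6]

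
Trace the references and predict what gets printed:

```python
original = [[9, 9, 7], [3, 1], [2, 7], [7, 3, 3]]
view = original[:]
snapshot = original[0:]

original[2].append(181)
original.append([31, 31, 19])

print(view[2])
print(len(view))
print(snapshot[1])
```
[2, 7, 181]
4
[3, 1]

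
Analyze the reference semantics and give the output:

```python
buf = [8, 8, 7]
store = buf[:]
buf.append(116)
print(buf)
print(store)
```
[8, 8, 7, 116]
[8, 8, 7]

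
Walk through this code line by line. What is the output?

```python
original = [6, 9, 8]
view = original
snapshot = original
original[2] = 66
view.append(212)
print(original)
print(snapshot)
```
[6, 9, 66, 212]
[6, 9, 66, 212]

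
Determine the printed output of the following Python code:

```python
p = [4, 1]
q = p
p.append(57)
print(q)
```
[4, 1, 57]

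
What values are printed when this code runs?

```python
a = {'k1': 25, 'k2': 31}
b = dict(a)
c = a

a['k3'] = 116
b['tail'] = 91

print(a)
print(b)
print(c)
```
{'k1': 25, 'k2': 31, 'k3': 116}
{'k1': 25, 'k2': 31, 'tail': 91}
{'k1': 25, 'k2': 31, 'k3': 116}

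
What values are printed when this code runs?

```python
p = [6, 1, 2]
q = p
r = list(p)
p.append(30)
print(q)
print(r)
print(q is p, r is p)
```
[6, 1, 2, 30]
[6, 1, 2]
True False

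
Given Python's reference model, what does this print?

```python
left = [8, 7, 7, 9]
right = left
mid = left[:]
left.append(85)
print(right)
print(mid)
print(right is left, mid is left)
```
[8, 7, 7, 9, 85]
[8, 7, 7, 9]
True False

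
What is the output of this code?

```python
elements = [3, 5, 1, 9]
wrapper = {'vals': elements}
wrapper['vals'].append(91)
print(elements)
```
[3, 5, 1, 9, 91]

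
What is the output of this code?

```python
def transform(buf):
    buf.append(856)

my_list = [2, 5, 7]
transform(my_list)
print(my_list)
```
[2, 5, 7, 856]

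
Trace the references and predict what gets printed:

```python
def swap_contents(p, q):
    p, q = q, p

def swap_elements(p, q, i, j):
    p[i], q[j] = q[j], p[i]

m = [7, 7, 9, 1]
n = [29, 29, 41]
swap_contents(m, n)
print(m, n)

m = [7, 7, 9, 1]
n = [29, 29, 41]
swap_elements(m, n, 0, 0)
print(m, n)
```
[7, 7, 9, 1] [29, 29, 41]
[29, 7, 9, 1] [7, 29, 41]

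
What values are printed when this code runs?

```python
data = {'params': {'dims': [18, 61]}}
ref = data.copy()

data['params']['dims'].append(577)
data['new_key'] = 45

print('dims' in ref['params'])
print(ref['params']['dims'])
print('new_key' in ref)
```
True
[18, 61, 577]
False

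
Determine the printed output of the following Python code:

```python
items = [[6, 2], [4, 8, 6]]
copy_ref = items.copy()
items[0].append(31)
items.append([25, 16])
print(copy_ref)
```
[[6, 2, 31], [4, 8, 6]]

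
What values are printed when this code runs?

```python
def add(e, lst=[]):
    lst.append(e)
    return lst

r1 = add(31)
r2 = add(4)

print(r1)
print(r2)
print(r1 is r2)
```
[31, 4]
[31, 4]
True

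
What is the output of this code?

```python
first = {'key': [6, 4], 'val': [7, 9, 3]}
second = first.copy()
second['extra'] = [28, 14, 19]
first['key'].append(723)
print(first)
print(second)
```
{'key': [6, 4, 723], 'val': [7, 9, 3]}
{'key': [6, 4, 723], 'val': [7, 9, 3], 'extra': [28, 14, 19]}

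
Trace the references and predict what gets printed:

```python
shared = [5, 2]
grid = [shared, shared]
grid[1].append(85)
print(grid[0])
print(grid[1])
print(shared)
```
[5, 2, 85]
[5, 2, 85]
[5, 2, 85]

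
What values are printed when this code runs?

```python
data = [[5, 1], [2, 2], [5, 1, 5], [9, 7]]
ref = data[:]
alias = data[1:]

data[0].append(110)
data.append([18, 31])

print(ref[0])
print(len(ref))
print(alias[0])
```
[5, 1, 110]
4
[2, 2]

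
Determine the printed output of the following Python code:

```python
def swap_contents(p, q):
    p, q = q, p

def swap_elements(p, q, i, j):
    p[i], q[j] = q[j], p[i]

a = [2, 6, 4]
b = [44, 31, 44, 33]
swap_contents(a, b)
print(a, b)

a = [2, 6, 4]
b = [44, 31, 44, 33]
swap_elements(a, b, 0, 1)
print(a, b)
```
[2, 6, 4] [44, 31, 44, 33]
[31, 6, 4] [44, 2, 44, 33]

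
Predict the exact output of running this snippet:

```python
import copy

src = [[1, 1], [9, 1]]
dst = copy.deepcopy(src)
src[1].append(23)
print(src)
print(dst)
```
[[1, 1], [9, 1, 23]]
[[1, 1], [9, 1]]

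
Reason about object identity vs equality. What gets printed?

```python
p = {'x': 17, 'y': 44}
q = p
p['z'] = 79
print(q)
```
{'x': 17, 'y': 44, 'z': 79}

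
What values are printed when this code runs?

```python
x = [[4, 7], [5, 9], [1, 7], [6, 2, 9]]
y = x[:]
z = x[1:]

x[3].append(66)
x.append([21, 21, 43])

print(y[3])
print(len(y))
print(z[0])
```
[6, 2, 9, 66]
4
[5, 9]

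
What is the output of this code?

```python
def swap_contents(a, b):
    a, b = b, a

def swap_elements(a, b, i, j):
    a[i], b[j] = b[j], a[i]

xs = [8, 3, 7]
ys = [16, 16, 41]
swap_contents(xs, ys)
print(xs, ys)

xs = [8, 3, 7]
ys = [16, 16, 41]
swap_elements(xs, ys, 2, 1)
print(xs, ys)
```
[8, 3, 7] [16, 16, 41]
[8, 3, 16] [16, 7, 41]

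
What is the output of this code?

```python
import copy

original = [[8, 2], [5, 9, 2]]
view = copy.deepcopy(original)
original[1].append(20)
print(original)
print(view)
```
[[8, 2], [5, 9, 2, 20]]
[[8, 2], [5, 9, 2]]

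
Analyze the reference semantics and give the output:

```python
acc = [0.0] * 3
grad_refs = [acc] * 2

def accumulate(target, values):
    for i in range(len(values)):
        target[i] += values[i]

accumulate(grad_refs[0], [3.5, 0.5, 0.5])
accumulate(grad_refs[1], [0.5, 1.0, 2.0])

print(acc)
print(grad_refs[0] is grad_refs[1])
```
[4.0, 1.5, 2.5]
True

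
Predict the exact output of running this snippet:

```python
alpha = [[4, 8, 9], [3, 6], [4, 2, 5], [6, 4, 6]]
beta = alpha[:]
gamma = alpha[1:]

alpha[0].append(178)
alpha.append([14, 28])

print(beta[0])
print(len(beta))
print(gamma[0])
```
[4, 8, 9, 178]
4
[3, 6]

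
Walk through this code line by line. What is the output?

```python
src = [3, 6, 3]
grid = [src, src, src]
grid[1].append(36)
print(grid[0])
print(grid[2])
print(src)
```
[3, 6, 3, 36]
[3, 6, 3, 36]
[3, 6, 3, 36]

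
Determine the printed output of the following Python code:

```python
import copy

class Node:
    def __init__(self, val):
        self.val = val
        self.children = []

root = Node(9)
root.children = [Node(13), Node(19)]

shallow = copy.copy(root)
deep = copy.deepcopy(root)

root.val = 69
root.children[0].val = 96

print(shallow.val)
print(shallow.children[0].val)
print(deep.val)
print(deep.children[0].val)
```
9
96
9
13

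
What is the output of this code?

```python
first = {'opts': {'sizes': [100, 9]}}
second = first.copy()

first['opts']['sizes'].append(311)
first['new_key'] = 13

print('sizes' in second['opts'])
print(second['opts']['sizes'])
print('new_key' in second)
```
True
[100, 9, 311]
False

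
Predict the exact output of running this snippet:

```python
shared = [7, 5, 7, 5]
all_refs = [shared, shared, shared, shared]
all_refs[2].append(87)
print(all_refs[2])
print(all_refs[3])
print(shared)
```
[7, 5, 7, 5, 87]
[7, 5, 7, 5, 87]
[7, 5, 7, 5, 87]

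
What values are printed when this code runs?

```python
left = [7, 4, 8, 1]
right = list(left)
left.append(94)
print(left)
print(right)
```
[7, 4, 8, 1, 94]
[7, 4, 8, 1]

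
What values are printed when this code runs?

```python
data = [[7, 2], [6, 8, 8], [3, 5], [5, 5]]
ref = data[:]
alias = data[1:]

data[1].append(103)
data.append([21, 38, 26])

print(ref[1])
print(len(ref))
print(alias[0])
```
[6, 8, 8, 103]
4
[6, 8, 8, 103]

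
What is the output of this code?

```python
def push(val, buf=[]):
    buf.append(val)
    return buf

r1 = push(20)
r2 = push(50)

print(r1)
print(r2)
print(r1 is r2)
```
[20, 50]
[20, 50]
True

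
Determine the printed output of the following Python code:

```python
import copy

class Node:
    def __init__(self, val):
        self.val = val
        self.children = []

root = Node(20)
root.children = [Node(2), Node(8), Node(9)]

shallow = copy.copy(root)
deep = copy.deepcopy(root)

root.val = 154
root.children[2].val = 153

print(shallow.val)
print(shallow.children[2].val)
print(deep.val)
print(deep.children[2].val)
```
20
153
20
9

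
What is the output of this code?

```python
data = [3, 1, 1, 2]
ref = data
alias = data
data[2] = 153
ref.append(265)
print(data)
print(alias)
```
[3, 1, 153, 2, 265]
[3, 1, 153, 2, 265]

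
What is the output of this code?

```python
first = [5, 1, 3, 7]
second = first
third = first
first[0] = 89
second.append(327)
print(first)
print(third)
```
[89, 1, 3, 7, 327]
[89, 1, 3, 7, 327]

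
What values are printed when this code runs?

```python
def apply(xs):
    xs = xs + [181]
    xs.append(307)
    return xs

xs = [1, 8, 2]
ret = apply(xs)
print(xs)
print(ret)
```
[1, 8, 2]
[1, 8, 2, 181, 307]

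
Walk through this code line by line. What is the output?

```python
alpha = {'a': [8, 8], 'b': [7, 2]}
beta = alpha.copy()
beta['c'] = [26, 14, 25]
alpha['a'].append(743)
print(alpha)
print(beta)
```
{'a': [8, 8, 743], 'b': [7, 2]}
{'a': [8, 8, 743], 'b': [7, 2], 'c': [26, 14, 25]}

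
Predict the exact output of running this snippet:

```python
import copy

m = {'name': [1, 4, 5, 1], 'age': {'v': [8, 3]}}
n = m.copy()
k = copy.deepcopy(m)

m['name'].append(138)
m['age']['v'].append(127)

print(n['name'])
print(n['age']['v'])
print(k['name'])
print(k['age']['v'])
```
[1, 4, 5, 1, 138]
[8, 3, 127]
[1, 4, 5, 1]
[8, 3]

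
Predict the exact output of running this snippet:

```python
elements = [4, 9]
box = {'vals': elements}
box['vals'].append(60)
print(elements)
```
[4, 9, 60]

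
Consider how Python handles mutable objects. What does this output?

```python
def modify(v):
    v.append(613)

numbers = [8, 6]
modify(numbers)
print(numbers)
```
[8, 6, 613]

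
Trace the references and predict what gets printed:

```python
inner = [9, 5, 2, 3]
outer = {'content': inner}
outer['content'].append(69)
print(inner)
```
[9, 5, 2, 3, 69]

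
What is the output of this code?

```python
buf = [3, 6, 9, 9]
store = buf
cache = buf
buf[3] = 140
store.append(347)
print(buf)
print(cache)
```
[3, 6, 9, 140, 347]
[3, 6, 9, 140, 347]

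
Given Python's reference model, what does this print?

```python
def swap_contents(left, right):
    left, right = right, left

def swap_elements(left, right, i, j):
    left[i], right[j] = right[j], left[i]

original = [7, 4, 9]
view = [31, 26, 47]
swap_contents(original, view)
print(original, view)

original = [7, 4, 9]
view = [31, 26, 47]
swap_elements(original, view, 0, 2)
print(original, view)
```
[7, 4, 9] [31, 26, 47]
[47, 4, 9] [31, 26, 7]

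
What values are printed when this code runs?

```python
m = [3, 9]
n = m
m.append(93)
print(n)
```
[3, 9, 93]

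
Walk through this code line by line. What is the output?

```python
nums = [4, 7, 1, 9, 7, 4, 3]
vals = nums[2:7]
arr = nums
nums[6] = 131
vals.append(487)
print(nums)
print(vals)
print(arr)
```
[4, 7, 1, 9, 7, 4, 131]
[1, 9, 7, 4, 3, 487]
[4, 7, 1, 9, 7, 4, 131]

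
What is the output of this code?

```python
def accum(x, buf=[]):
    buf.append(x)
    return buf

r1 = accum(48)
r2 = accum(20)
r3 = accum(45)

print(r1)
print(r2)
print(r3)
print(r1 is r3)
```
[48, 20, 45]
[48, 20, 45]
[48, 20, 45]
True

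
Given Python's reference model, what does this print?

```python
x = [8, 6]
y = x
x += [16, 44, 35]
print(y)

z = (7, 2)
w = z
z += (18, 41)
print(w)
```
[8, 6, 16, 44, 35]
(7, 2)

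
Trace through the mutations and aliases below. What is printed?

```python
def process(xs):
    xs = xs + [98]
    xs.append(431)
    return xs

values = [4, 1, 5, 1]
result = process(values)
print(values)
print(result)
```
[4, 1, 5, 1]
[4, 1, 5, 1, 98, 431]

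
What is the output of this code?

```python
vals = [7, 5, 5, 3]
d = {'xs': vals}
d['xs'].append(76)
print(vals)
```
[7, 5, 5, 3, 76]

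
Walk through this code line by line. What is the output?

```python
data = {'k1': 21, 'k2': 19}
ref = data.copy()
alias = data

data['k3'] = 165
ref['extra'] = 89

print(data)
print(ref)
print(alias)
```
{'k1': 21, 'k2': 19, 'k3': 165}
{'k1': 21, 'k2': 19, 'extra': 89}
{'k1': 21, 'k2': 19, 'k3': 165}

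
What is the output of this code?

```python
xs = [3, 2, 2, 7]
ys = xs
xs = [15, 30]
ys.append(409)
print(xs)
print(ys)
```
[15, 30]
[3, 2, 2, 7, 409]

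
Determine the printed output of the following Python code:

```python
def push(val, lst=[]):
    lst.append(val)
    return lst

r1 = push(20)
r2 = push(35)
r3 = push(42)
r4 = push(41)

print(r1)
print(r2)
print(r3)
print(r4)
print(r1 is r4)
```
[20, 35, 42, 41]
[20, 35, 42, 41]
[20, 35, 42, 41]
[20, 35, 42, 41]
True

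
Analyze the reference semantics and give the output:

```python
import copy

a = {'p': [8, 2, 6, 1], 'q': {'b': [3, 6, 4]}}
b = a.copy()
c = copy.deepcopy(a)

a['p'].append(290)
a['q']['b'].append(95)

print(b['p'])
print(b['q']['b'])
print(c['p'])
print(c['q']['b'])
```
[8, 2, 6, 1, 290]
[3, 6, 4, 95]
[8, 2, 6, 1]
[3, 6, 4]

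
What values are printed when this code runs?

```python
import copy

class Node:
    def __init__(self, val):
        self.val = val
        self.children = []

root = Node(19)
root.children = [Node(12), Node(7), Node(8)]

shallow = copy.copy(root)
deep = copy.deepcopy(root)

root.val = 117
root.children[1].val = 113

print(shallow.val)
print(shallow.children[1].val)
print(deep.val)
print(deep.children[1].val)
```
19
113
19
7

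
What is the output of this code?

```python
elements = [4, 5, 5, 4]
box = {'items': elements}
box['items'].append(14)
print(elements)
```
[4, 5, 5, 4, 14]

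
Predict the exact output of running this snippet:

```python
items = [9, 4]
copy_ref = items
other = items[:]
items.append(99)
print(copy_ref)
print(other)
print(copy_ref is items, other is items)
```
[9, 4, 99]
[9, 4]
True False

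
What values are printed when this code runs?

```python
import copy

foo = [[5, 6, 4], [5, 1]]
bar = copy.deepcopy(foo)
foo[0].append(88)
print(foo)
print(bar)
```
[[5, 6, 4, 88], [5, 1]]
[[5, 6, 4], [5, 1]]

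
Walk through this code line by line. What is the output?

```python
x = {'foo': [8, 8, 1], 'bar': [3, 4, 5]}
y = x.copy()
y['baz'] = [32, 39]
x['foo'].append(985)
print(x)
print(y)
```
{'foo': [8, 8, 1, 985], 'bar': [3, 4, 5]}
{'foo': [8, 8, 1, 985], 'bar': [3, 4, 5], 'baz': [32, 39]}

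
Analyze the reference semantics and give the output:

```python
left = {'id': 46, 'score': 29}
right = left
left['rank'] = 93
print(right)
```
{'id': 46, 'score': 29, 'rank': 93}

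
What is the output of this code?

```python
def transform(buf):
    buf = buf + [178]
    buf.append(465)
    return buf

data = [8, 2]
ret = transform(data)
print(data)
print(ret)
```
[8, 2]
[8, 2, 178, 465]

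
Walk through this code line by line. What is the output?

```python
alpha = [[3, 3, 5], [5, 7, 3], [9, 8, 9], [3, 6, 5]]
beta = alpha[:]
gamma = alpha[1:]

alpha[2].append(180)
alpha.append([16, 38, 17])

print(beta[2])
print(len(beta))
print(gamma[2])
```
[9, 8, 9, 180]
4
[3, 6, 5]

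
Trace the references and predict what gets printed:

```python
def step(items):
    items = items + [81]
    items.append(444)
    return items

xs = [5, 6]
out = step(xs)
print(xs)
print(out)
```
[5, 6]
[5, 6, 81, 444]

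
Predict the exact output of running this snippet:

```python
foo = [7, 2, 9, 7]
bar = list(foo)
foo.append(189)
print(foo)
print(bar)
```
[7, 2, 9, 7, 189]
[7, 2, 9, 7]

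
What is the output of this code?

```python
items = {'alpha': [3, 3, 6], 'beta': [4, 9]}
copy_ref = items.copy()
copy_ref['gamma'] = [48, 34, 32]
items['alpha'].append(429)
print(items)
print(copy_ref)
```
{'alpha': [3, 3, 6, 429], 'beta': [4, 9]}
{'alpha': [3, 3, 6, 429], 'beta': [4, 9], 'gamma': [48, 34, 32]}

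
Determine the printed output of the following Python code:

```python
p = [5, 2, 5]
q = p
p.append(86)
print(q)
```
[5, 2, 5, 86]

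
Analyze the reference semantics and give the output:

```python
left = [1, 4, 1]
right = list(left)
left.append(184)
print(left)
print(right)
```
[1, 4, 1, 184]
[1, 4, 1]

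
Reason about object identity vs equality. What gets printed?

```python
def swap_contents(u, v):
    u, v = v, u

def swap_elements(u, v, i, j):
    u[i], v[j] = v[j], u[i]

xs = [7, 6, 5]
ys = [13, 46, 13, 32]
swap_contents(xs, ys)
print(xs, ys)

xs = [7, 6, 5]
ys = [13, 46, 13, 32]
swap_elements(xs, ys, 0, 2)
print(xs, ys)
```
[7, 6, 5] [13, 46, 13, 32]
[13, 6, 5] [13, 46, 7, 32]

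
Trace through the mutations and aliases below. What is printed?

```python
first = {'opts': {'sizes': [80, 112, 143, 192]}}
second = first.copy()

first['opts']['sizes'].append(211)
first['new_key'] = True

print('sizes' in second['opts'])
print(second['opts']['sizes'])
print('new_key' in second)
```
True
[80, 112, 143, 192, 211]
False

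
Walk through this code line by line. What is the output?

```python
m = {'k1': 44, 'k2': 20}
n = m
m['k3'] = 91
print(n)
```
{'k1': 44, 'k2': 20, 'k3': 91}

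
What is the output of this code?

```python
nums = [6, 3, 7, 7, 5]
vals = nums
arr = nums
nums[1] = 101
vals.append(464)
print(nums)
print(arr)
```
[6, 101, 7, 7, 5, 464]
[6, 101, 7, 7, 5, 464]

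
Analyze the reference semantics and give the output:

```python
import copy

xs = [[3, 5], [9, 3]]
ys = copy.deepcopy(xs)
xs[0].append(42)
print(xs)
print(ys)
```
[[3, 5, 42], [9, 3]]
[[3, 5], [9, 3]]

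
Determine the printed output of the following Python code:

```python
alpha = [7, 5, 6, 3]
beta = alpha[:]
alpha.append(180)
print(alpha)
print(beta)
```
[7, 5, 6, 3, 180]
[7, 5, 6, 3]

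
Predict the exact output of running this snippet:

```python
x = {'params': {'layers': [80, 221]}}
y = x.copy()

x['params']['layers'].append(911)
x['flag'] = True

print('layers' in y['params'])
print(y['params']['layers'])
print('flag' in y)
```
True
[80, 221, 911]
False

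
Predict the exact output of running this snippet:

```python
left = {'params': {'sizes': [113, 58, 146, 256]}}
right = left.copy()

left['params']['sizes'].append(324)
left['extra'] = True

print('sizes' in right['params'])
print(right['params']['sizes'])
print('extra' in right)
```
True
[113, 58, 146, 256, 324]
False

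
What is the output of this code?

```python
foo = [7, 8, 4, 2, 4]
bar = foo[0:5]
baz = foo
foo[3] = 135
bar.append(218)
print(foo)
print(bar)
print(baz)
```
[7, 8, 4, 135, 4]
[7, 8, 4, 2, 4, 218]
[7, 8, 4, 135, 4]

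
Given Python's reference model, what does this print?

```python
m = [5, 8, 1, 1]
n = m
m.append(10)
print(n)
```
[5, 8, 1, 1, 10]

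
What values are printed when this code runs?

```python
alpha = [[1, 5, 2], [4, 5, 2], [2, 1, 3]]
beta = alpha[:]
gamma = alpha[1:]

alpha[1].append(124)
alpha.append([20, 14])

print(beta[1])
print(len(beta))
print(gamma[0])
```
[4, 5, 2, 124]
3
[4, 5, 2, 124]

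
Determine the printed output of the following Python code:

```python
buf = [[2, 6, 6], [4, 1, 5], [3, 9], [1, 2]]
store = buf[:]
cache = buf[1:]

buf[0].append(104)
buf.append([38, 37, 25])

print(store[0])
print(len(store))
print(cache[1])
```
[2, 6, 6, 104]
4
[3, 9]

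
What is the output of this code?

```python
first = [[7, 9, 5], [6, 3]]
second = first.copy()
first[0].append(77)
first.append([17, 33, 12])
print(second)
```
[[7, 9, 5, 77], [6, 3]]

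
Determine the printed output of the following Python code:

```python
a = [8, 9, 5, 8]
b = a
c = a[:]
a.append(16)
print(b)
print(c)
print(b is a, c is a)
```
[8, 9, 5, 8, 16]
[8, 9, 5, 8]
True False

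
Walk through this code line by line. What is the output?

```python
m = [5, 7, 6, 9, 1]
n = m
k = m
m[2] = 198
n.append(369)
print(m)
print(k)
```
[5, 7, 198, 9, 1, 369]
[5, 7, 198, 9, 1, 369]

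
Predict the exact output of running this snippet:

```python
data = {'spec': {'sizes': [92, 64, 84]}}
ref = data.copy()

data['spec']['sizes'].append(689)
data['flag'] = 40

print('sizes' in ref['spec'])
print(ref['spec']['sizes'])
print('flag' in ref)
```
True
[92, 64, 84, 689]
False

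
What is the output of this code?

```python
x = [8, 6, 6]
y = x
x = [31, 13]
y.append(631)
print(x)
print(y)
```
[31, 13]
[8, 6, 6, 631]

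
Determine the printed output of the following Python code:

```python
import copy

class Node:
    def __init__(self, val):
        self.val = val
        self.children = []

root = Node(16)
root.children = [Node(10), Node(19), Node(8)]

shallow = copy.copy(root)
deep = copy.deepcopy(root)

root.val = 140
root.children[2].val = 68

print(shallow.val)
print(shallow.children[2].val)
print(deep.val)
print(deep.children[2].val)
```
16
68
16
8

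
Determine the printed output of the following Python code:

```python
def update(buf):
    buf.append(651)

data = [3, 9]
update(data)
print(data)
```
[3, 9, 651]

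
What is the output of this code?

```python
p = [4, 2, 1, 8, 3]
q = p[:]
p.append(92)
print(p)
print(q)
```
[4, 2, 1, 8, 3, 92]
[4, 2, 1, 8, 3]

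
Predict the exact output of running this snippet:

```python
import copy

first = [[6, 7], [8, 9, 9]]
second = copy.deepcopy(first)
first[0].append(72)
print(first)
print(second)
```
[[6, 7, 72], [8, 9, 9]]
[[6, 7], [8, 9, 9]]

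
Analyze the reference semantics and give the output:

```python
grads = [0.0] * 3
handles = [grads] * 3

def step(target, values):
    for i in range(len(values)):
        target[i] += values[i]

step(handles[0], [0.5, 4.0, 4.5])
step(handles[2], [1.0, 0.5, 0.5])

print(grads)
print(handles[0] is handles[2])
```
[1.5, 4.5, 5.0]
True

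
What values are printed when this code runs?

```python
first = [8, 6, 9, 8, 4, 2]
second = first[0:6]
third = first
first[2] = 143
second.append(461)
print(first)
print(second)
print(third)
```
[8, 6, 143, 8, 4, 2]
[8, 6, 9, 8, 4, 2, 461]
[8, 6, 143, 8, 4, 2]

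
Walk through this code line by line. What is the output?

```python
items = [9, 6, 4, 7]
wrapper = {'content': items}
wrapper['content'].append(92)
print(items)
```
[9, 6, 4, 7, 92]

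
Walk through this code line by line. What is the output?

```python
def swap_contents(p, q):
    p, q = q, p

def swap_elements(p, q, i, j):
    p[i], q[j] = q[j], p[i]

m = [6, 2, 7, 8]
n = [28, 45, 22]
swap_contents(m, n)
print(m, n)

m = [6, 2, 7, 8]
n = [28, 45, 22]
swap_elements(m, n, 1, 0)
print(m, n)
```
[6, 2, 7, 8] [28, 45, 22]
[6, 28, 7, 8] [2, 45, 22]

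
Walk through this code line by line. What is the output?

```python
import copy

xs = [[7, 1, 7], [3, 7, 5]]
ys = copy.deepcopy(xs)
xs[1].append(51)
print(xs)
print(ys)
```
[[7, 1, 7], [3, 7, 5, 51]]
[[7, 1, 7], [3, 7, 5]]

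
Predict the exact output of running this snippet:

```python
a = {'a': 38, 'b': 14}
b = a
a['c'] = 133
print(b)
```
{'a': 38, 'b': 14, 'c': 133}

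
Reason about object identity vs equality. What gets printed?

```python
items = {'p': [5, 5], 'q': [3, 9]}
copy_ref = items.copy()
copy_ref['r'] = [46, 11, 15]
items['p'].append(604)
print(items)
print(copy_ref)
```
{'p': [5, 5, 604], 'q': [3, 9]}
{'p': [5, 5, 604], 'q': [3, 9], 'r': [46, 11, 15]}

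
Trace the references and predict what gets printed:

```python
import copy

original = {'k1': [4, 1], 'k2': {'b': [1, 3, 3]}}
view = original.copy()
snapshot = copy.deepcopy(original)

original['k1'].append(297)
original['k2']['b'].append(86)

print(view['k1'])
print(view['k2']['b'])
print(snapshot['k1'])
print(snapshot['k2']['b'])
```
[4, 1, 297]
[1, 3, 3, 86]
[4, 1]
[1, 3, 3]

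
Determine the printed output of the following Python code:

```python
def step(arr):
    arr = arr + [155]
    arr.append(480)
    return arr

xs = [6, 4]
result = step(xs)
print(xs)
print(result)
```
[6, 4]
[6, 4, 155, 480]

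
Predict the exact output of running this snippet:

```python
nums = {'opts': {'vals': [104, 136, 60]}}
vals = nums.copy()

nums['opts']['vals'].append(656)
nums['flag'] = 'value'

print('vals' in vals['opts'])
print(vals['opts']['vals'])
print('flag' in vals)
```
True
[104, 136, 60, 656]
False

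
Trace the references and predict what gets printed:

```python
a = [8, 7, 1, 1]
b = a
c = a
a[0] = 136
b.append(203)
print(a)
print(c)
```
[136, 7, 1, 1, 203]
[136, 7, 1, 1, 203]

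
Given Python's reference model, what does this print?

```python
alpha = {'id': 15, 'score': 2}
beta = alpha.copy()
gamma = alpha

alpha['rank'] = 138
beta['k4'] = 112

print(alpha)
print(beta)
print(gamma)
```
{'id': 15, 'score': 2, 'rank': 138}
{'id': 15, 'score': 2, 'k4': 112}
{'id': 15, 'score': 2, 'rank': 138}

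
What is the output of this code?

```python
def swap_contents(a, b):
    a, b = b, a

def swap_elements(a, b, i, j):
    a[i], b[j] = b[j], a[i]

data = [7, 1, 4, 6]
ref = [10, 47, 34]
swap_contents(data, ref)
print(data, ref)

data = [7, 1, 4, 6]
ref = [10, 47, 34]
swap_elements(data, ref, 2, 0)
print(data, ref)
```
[7, 1, 4, 6] [10, 47, 34]
[7, 1, 10, 6] [4, 47, 34]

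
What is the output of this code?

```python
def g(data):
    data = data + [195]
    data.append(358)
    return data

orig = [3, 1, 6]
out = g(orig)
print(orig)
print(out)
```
[3, 1, 6]
[3, 1, 6, 195, 358]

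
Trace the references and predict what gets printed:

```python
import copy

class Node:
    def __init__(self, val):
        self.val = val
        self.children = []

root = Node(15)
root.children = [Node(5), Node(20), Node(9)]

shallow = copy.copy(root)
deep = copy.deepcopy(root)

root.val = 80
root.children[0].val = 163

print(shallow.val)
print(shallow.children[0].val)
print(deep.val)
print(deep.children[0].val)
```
15
163
15
5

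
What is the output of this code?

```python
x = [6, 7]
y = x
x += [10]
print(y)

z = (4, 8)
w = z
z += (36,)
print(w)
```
[6, 7, 10]
(4, 8)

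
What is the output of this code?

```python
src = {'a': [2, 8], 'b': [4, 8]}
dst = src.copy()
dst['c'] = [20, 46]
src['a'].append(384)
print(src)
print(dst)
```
{'a': [2, 8, 384], 'b': [4, 8]}
{'a': [2, 8, 384], 'b': [4, 8], 'c': [20, 46]}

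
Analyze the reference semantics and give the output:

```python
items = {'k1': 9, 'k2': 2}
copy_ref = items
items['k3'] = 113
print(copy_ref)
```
{'k1': 9, 'k2': 2, 'k3': 113}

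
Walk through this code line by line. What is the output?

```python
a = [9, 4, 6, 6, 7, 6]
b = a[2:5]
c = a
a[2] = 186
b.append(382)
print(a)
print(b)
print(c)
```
[9, 4, 186, 6, 7, 6]
[6, 6, 7, 382]
[9, 4, 186, 6, 7, 6]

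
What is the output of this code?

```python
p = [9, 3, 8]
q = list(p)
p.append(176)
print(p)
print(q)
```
[9, 3, 8, 176]
[9, 3, 8]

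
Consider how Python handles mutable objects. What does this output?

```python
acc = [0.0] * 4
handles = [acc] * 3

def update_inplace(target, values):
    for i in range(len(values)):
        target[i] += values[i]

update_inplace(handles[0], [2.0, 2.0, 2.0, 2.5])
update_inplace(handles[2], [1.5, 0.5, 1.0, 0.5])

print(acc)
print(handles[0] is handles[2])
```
[3.5, 2.5, 3.0, 3.0]
True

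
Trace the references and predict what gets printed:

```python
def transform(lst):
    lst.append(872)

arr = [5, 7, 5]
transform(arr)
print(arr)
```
[5, 7, 5, 872]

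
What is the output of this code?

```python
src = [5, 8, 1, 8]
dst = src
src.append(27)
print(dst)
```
[5, 8, 1, 8, 27]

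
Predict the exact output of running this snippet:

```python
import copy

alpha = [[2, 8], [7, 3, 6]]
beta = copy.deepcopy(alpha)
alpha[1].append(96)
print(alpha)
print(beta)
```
[[2, 8], [7, 3, 6, 96]]
[[2, 8], [7, 3, 6]]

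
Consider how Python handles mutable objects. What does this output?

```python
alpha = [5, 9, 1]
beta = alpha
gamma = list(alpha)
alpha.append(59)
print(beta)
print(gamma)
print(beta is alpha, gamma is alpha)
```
[5, 9, 1, 59]
[5, 9, 1]
True False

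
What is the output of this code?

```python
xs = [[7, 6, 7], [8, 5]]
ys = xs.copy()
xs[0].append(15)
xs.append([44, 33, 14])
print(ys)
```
[[7, 6, 7, 15], [8, 5]]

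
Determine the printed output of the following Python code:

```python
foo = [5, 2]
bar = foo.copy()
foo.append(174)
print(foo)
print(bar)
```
[5, 2, 174]
[5, 2]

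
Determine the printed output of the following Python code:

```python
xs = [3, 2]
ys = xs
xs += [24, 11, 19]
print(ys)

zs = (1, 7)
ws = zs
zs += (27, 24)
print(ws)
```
[3, 2, 24, 11, 19]
(1, 7)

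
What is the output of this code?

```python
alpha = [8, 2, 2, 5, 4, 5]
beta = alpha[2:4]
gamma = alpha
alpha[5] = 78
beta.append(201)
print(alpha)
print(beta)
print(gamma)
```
[8, 2, 2, 5, 4, 78]
[2, 5, 201]
[8, 2, 2, 5, 4, 78]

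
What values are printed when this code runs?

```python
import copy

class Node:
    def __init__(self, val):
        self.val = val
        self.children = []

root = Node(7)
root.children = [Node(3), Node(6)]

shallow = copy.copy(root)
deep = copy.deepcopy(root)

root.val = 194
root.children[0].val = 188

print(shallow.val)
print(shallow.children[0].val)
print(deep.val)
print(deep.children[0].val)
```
7
188
7
3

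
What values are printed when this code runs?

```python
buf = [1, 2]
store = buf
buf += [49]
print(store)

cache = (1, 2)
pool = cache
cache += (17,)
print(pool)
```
[1, 2, 49]
(1, 2)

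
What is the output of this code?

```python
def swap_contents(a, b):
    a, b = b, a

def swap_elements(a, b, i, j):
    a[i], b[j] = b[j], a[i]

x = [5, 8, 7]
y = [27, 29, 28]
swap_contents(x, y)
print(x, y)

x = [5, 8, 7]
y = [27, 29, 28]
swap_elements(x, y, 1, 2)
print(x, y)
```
[5, 8, 7] [27, 29, 28]
[5, 28, 7] [27, 29, 8]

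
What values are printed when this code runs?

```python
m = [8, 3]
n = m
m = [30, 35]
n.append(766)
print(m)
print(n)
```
[30, 35]
[8, 3, 766]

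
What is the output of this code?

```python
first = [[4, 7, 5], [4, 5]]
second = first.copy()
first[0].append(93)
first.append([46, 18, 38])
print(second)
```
[[4, 7, 5, 93], [4, 5]]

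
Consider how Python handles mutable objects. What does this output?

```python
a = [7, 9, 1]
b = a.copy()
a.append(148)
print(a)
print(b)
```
[7, 9, 1, 148]
[7, 9, 1]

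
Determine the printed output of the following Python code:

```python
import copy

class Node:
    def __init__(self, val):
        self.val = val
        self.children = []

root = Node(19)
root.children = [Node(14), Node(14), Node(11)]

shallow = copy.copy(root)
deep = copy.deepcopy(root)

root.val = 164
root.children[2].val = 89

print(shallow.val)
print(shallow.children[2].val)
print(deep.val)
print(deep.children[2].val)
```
19
89
19
11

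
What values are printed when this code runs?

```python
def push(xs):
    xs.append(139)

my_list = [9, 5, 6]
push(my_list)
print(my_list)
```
[9, 5, 6, 139]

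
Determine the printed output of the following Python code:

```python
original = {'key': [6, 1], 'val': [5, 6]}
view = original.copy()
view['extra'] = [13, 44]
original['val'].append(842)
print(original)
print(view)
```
{'key': [6, 1], 'val': [5, 6, 842]}
{'key': [6, 1], 'val': [5, 6, 842], 'extra': [13, 44]}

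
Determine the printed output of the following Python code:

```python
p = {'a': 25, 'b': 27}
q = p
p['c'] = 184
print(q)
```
{'a': 25, 'b': 27, 'c': 184}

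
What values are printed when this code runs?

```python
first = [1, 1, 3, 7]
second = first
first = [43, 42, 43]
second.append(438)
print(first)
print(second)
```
[43, 42, 43]
[1, 1, 3, 7, 438]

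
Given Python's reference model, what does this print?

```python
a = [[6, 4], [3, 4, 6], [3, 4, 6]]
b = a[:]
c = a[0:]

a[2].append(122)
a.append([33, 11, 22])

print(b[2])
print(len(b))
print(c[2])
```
[3, 4, 6, 122]
3
[3, 4, 6, 122]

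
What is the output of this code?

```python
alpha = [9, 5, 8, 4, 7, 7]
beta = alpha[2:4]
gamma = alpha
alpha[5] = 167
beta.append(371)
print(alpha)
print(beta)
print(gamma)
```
[9, 5, 8, 4, 7, 167]
[8, 4, 371]
[9, 5, 8, 4, 7, 167]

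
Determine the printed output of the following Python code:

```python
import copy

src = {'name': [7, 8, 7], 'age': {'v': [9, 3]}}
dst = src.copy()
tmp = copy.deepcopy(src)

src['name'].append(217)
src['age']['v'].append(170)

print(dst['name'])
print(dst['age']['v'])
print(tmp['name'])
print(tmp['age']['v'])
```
[7, 8, 7, 217]
[9, 3, 170]
[7, 8, 7]
[9, 3]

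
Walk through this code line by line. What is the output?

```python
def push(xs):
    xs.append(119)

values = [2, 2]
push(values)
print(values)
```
[2, 2, 119]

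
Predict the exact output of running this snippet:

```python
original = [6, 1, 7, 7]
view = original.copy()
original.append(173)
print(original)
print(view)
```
[6, 1, 7, 7, 173]
[6, 1, 7, 7]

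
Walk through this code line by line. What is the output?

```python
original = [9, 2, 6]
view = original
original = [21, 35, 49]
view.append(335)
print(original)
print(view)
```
[21, 35, 49]
[9, 2, 6, 335]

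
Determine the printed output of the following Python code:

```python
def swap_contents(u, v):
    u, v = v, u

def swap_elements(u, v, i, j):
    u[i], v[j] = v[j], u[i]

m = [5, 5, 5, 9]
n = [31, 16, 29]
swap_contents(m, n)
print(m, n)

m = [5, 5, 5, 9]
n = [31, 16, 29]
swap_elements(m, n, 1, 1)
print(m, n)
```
[5, 5, 5, 9] [31, 16, 29]
[5, 16, 5, 9] [31, 5, 29]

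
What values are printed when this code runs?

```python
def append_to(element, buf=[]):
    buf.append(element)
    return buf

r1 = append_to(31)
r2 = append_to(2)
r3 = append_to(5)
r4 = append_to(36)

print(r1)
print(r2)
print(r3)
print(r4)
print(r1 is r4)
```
[31, 2, 5, 36]
[31, 2, 5, 36]
[31, 2, 5, 36]
[31, 2, 5, 36]
True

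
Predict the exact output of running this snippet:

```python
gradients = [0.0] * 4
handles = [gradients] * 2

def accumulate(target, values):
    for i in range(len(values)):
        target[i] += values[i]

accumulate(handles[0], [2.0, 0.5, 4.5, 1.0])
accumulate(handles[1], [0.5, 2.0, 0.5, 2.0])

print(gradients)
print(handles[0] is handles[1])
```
[2.5, 2.5, 5.0, 3.0]
True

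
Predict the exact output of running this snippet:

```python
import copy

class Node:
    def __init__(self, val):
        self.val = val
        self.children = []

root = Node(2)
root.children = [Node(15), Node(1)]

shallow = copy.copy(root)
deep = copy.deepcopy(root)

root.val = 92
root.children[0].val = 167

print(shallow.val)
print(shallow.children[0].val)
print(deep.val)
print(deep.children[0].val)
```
2
167
2
15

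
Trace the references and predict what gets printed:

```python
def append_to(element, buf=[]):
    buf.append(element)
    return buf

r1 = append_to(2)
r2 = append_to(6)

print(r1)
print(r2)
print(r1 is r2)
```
[2, 6]
[2, 6]
True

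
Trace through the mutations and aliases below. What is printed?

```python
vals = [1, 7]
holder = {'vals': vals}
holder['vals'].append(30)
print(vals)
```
[1, 7, 30]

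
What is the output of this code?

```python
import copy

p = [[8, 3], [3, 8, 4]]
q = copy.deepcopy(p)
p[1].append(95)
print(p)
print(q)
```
[[8, 3], [3, 8, 4, 95]]
[[8, 3], [3, 8, 4]]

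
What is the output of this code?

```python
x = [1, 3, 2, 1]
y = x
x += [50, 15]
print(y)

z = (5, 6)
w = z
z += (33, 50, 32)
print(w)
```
[1, 3, 2, 1, 50, 15]
(5, 6)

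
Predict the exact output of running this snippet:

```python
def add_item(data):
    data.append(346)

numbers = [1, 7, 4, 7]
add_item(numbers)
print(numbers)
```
[1, 7, 4, 7, 346]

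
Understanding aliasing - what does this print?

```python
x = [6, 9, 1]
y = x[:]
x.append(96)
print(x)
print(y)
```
[6, 9, 1, 96]
[6, 9, 1]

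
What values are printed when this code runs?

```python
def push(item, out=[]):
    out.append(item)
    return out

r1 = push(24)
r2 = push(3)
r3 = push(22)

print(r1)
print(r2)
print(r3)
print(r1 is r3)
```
[24, 3, 22]
[24, 3, 22]
[24, 3, 22]
True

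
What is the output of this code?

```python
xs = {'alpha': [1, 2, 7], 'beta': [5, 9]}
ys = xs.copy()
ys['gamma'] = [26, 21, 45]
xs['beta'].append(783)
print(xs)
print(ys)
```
{'alpha': [1, 2, 7], 'beta': [5, 9, 783]}
{'alpha': [1, 2, 7], 'beta': [5, 9, 783], 'gamma': [26, 21, 45]}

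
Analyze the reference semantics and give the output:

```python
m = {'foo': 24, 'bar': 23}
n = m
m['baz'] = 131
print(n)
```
{'foo': 24, 'bar': 23, 'baz': 131}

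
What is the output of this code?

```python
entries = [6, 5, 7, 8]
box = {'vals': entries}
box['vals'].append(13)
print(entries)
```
[6, 5, 7, 8, 13]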